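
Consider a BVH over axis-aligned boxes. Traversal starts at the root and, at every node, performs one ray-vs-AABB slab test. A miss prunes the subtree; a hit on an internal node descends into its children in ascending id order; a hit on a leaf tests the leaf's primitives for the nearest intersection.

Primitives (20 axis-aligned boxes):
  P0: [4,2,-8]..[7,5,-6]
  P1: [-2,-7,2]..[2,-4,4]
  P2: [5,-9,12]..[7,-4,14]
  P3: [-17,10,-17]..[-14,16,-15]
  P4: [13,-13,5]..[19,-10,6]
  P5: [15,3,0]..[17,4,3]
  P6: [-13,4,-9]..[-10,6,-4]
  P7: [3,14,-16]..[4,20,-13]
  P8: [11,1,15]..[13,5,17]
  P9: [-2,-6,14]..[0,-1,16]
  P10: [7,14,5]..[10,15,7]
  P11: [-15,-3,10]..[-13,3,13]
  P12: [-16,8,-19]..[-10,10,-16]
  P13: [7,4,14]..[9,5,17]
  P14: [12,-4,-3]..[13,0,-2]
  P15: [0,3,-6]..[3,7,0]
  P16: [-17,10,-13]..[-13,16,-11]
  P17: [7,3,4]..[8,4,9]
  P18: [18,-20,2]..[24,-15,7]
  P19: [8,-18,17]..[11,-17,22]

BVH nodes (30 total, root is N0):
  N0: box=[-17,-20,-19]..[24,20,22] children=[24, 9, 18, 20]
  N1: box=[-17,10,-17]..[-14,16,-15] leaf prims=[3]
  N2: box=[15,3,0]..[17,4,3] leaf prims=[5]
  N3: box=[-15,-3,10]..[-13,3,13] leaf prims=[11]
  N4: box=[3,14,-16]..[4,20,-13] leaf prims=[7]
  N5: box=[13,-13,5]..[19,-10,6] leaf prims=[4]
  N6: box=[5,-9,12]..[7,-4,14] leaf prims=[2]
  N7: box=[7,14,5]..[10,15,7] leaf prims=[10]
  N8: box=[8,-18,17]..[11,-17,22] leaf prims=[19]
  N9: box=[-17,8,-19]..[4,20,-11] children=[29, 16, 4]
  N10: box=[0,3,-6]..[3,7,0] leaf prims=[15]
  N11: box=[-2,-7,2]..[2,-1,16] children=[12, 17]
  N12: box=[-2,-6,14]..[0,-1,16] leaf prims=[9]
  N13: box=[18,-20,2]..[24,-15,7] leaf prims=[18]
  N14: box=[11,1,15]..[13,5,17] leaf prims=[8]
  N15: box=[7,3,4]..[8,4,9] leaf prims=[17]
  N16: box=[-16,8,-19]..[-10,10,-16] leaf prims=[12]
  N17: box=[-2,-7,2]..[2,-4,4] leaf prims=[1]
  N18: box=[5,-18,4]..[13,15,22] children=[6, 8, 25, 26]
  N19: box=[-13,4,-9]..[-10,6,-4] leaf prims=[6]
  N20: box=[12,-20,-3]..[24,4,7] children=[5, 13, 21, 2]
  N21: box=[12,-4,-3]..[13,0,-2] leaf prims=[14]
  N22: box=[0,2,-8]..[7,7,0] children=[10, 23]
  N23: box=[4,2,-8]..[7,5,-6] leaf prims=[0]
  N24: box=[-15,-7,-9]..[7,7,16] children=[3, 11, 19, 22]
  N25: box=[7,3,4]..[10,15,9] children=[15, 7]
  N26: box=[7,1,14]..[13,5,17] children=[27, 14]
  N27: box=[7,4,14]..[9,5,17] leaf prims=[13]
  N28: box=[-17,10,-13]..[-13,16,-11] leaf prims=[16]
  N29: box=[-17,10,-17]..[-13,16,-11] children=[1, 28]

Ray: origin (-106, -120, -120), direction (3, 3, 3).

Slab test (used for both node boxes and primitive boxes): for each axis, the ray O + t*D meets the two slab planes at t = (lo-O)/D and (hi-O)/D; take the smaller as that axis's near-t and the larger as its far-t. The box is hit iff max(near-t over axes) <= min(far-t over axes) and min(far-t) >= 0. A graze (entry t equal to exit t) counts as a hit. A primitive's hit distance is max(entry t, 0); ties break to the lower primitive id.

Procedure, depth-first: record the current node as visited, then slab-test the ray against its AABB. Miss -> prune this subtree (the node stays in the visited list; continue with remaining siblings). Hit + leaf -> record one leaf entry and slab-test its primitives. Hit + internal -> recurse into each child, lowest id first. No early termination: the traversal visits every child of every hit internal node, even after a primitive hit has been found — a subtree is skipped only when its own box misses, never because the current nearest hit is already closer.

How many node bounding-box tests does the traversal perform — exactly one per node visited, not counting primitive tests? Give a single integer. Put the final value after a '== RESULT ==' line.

Walk:
N0 x:[89/3,130/3] y:[100/3,140/3] z:[101/3,142/3] -> hit [101/3,130/3], descend [9, 18, 20, 24]
  N9 x:[89/3,110/3] y:[128/3,140/3] z:[101/3,109/3] -> miss, prune
  N18 x:[37,119/3] y:[34,45] z:[124/3,142/3] -> miss, prune
  N20 x:[118/3,130/3] y:[100/3,124/3] z:[39,127/3] -> hit [118/3,124/3], descend [2, 5, 13, 21]
    N2 x:[121/3,41] y:[41,124/3] z:[40,41] -> hit [41,41] leaf, test {P5@t=41}
    N5 x:[119/3,125/3] y:[107/3,110/3] z:[125/3,42] -> miss, prune
    N13 x:[124/3,130/3] y:[100/3,35] z:[122/3,127/3] -> miss, prune
    N21 x:[118/3,119/3] y:[116/3,40] z:[39,118/3] -> hit [118/3,118/3] leaf, test {P14@t=118/3}
  N24 x:[91/3,113/3] y:[113/3,127/3] z:[37,136/3] -> hit [113/3,113/3], descend [3, 11, 19, 22]
    N3 x:[91/3,31] y:[39,41] z:[130/3,133/3] -> miss, prune
    N11 x:[104/3,36] y:[113/3,119/3] z:[122/3,136/3] -> miss, prune
    N19 x:[31,32] y:[124/3,42] z:[37,116/3] -> miss, prune
    N22 x:[106/3,113/3] y:[122/3,127/3] z:[112/3,40] -> miss, prune

order=[0, 9, 18, 20, 2, 5, 13, 21, 24, 3, 11, 19, 22]  |boxes|=13  |leaves|=2  hit=P14

== RESULT ==
13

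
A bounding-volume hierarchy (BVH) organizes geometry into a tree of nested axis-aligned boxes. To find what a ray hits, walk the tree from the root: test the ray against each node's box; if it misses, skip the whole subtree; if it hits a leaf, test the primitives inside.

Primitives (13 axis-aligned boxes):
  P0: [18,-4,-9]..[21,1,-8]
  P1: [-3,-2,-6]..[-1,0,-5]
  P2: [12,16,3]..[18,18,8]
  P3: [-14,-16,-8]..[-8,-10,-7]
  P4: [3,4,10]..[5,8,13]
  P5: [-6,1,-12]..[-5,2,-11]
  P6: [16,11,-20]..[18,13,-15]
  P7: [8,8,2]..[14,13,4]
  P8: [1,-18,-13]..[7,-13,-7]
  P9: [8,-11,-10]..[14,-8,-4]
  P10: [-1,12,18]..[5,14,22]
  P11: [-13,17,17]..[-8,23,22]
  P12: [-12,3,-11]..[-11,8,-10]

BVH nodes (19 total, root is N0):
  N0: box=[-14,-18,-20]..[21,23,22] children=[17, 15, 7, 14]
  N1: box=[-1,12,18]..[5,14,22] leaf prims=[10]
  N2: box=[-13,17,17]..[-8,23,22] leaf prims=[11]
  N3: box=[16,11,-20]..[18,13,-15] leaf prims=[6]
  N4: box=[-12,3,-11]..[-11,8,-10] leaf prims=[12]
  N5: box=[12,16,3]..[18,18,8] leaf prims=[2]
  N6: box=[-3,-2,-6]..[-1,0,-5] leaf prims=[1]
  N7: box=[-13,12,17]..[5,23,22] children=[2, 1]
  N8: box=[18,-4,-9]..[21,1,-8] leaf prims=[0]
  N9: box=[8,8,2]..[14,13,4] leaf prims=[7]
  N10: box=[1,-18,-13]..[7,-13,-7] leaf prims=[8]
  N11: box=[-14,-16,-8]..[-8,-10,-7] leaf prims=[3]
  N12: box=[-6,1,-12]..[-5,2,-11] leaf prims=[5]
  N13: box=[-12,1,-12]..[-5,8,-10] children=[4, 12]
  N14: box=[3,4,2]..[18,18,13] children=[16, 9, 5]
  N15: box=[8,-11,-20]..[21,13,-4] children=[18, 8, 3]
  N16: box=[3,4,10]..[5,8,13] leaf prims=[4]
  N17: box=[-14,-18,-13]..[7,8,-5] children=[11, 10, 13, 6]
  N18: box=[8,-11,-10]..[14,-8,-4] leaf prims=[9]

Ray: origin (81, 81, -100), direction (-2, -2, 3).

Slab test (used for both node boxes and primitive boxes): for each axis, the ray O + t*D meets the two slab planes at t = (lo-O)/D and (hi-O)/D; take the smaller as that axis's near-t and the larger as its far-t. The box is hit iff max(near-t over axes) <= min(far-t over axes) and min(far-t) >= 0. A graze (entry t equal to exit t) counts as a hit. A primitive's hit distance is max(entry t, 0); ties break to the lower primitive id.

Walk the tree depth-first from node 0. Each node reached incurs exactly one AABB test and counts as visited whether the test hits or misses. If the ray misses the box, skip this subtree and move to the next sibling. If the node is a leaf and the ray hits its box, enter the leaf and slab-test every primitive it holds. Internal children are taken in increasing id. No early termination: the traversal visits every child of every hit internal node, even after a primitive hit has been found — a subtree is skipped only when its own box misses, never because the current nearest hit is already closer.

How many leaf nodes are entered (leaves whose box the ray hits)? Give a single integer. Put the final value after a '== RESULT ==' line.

Traverse from the root:
N0 x:[30,95/2] y:[29,99/2] z:[80/3,122/3] -> hit [30,122/3], descend [7, 14, 15, 17]
  N7 x:[38,47] y:[29,69/2] z:[39,122/3] -> miss, prune
  N14 x:[63/2,39] y:[63/2,77/2] z:[34,113/3] -> hit [34,113/3], descend [5, 9, 16]
    N5 x:[63/2,69/2] y:[63/2,65/2] z:[103/3,36] -> miss, prune
    N9 x:[67/2,73/2] y:[34,73/2] z:[34,104/3] -> hit [34,104/3] leaf, test {P7@t=34}
    N16 x:[38,39] y:[73/2,77/2] z:[110/3,113/3] -> miss, prune
  N15 x:[30,73/2] y:[34,46] z:[80/3,32] -> miss, prune
  N17 x:[37,95/2] y:[73/2,99/2] z:[29,95/3] -> miss, prune

order=[0, 7, 14, 5, 9, 16, 15, 17]  |boxes|=8  |leaves|=1  hit=P7

== RESULT ==
1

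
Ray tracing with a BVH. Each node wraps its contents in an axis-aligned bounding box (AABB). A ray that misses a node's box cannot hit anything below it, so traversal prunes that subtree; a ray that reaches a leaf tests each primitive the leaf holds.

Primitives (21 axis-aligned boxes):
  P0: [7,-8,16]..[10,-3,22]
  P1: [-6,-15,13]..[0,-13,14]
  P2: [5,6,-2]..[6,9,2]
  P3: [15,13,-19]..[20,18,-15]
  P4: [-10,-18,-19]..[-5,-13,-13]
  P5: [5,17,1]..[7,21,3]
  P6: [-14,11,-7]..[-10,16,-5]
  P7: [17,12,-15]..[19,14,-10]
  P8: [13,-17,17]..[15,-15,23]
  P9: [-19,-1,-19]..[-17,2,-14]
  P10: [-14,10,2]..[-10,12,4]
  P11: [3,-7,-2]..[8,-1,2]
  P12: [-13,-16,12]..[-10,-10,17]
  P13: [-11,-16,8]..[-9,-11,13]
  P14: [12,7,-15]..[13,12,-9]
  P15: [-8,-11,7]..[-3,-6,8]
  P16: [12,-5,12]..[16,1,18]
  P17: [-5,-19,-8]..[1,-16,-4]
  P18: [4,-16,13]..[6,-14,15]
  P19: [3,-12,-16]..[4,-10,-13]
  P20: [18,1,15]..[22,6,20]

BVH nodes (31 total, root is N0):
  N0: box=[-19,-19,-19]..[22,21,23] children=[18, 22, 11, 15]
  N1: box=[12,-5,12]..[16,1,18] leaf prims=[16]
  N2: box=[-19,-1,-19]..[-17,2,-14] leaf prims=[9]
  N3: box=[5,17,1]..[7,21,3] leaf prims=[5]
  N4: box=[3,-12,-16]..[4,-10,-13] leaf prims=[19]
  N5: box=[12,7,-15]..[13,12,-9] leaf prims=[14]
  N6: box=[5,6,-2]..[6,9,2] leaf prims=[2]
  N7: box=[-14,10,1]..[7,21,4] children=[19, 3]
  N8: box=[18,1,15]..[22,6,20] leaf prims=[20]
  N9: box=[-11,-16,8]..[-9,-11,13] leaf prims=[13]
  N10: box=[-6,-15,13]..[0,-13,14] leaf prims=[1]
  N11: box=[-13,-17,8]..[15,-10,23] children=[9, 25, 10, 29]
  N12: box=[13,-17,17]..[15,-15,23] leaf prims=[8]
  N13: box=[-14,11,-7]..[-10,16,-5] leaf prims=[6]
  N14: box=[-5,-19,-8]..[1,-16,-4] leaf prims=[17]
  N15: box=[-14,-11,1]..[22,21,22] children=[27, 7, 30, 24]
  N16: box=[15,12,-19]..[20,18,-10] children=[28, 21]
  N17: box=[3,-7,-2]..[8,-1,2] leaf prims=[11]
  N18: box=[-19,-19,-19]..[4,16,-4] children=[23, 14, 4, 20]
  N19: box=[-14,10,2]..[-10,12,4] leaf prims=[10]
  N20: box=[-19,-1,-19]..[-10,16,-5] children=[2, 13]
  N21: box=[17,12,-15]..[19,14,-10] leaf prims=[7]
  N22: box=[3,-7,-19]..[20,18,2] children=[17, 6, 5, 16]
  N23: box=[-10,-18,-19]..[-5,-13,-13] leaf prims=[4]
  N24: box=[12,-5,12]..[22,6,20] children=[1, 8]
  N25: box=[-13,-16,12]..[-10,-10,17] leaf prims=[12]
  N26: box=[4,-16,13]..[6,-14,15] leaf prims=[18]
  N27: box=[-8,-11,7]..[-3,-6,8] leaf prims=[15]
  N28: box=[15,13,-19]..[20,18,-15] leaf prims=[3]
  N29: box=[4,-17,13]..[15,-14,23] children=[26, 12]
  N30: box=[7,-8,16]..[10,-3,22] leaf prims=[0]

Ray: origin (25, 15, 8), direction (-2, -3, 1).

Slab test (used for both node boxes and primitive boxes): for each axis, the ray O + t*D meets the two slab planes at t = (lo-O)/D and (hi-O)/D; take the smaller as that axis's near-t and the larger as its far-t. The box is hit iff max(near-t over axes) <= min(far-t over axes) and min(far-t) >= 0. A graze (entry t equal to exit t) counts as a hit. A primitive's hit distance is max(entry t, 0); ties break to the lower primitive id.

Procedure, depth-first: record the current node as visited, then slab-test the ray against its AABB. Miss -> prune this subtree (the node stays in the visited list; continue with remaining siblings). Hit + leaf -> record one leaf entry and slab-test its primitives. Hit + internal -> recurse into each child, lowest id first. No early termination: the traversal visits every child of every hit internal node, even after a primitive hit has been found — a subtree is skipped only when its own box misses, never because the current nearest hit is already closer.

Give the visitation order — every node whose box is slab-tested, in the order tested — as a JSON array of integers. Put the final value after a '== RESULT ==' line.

Trace the traversal:
N0 x:[3/2,22] y:[-2,34/3] z:[-27,15] -> hit [3/2,34/3], descend [11, 15, 18, 22]
  N11 x:[5,19] y:[25/3,32/3] z:[0,15] -> hit [25/3,32/3], descend [9, 10, 25, 29]
    N9 x:[17,18] y:[26/3,31/3] z:[0,5] -> miss, prune
    N10 x:[25/2,31/2] y:[28/3,10] z:[5,6] -> miss, prune
    N25 x:[35/2,19] y:[25/3,31/3] z:[4,9] -> miss, prune
    N29 x:[5,21/2] y:[29/3,32/3] z:[5,15] -> hit [29/3,21/2], descend [12, 26]
      N12 x:[5,6] y:[10,32/3] z:[9,15] -> miss, prune
      N26 x:[19/2,21/2] y:[29/3,31/3] z:[5,7] -> miss, prune
  N15 x:[3/2,39/2] y:[-2,26/3] z:[-7,14] -> hit [3/2,26/3], descend [7, 24, 27, 30]
    N7 x:[9,39/2] y:[-2,5/3] z:[-7,-4] -> miss, prune
    N24 x:[3/2,13/2] y:[3,20/3] z:[4,12] -> hit [4,13/2], descend [1, 8]
      N1 x:[9/2,13/2] y:[14/3,20/3] z:[4,10] -> hit [14/3,13/2] leaf, test {P16@t=14/3}
      N8 x:[3/2,7/2] y:[3,14/3] z:[7,12] -> miss, prune
    N27 x:[14,33/2] y:[7,26/3] z:[-1,0] -> miss, prune
    N30 x:[15/2,9] y:[6,23/3] z:[8,14] -> miss, prune
  N18 x:[21/2,22] y:[-1/3,34/3] z:[-27,-12] -> miss, prune
  N22 x:[5/2,11] y:[-1,22/3] z:[-27,-6] -> miss, prune

17 AABB tests over nodes [0, 11, 9, 10, 25, 29, 12, 26, 15, 7, 24, 1, 8, 27, 30, 18, 22]; 1 leaf entered; closest P16.

== RESULT ==
[0, 11, 9, 10, 25, 29, 12, 26, 15, 7, 24, 1, 8, 27, 30, 18, 22]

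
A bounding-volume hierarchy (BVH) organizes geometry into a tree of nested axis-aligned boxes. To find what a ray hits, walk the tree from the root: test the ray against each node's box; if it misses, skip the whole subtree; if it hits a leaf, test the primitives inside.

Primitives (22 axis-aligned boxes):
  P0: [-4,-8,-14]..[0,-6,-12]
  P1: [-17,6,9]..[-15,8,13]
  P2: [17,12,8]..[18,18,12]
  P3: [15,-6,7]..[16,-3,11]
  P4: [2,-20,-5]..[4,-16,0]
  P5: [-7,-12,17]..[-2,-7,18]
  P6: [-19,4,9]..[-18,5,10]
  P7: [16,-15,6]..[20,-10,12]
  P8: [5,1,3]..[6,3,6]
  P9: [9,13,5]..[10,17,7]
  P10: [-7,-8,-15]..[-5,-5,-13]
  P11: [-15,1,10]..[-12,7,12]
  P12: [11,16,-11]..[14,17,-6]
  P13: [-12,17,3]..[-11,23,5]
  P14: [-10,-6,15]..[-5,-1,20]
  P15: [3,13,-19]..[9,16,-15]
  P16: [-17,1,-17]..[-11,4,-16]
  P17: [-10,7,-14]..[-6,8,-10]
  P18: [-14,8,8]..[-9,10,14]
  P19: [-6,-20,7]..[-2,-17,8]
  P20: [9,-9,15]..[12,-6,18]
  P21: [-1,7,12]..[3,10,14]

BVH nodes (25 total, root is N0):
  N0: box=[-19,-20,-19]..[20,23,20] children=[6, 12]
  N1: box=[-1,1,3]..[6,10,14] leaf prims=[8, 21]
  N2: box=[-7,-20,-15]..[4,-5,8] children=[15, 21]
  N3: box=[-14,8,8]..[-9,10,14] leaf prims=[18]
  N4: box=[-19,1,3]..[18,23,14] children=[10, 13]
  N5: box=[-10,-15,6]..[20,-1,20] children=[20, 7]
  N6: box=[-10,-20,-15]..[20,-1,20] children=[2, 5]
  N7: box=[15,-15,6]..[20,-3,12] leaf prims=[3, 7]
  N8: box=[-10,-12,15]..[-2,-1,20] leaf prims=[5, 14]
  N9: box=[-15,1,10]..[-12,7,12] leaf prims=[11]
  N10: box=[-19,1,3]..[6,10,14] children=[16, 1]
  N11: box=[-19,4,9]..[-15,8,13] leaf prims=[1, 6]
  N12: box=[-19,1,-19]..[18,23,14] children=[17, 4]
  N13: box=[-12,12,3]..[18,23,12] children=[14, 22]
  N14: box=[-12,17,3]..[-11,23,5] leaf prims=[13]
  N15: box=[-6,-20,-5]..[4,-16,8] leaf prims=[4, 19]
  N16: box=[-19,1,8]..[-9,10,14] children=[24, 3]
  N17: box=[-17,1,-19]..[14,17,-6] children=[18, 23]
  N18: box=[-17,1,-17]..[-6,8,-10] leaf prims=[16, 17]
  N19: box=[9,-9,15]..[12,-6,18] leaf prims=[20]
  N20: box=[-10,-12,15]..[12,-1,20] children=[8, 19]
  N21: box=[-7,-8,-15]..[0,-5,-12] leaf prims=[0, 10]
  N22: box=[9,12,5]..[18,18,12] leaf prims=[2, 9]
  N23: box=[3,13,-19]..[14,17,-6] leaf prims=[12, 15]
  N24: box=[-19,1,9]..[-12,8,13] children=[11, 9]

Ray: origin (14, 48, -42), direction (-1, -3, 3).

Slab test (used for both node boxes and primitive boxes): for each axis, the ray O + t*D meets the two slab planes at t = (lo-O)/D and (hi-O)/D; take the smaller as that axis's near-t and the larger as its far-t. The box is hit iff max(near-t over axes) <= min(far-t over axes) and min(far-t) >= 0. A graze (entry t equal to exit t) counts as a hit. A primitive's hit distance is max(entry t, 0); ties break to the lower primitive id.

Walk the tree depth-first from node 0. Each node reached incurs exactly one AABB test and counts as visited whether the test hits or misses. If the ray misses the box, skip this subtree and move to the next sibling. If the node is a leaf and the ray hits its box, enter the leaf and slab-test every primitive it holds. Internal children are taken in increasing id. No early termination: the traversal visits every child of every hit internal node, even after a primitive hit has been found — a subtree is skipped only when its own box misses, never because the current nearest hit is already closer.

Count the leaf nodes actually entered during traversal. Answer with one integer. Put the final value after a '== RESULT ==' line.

Trace the traversal:
N0 x:[-6,33] y:[25/3,68/3] z:[23/3,62/3] -> hit [25/3,62/3], descend [6, 12]
  N6 x:[-6,24] y:[49/3,68/3] z:[9,62/3] -> hit [49/3,62/3], descend [2, 5]
    N2 x:[10,21] y:[53/3,68/3] z:[9,50/3] -> miss, prune
    N5 x:[-6,24] y:[49/3,21] z:[16,62/3] -> hit [49/3,62/3], descend [7, 20]
      N7 x:[-6,-1] y:[17,21] z:[16,18] -> miss, prune
      N20 x:[2,24] y:[49/3,20] z:[19,62/3] -> hit [19,20], descend [8, 19]
        N8 x:[16,24] y:[49/3,20] z:[19,62/3] -> hit [19,20] leaf, test {P5@t=59/3, P14(miss)}
        N19 x:[2,5] y:[18,19] z:[19,20] -> miss, prune
  N12 x:[-4,33] y:[25/3,47/3] z:[23/3,56/3] -> hit [25/3,47/3], descend [4, 17]
    N4 x:[-4,33] y:[25/3,47/3] z:[15,56/3] -> hit [15,47/3], descend [10, 13]
      N10 x:[8,33] y:[38/3,47/3] z:[15,56/3] -> hit [15,47/3], descend [1, 16]
        N1 x:[8,15] y:[38/3,47/3] z:[15,56/3] -> hit [15,15] leaf, test {P8(miss), P21(miss)}
        N16 x:[23,33] y:[38/3,47/3] z:[50/3,56/3] -> miss, prune
      N13 x:[-4,26] y:[25/3,12] z:[15,18] -> miss, prune
    N17 x:[0,31] y:[31/3,47/3] z:[23/3,12] -> hit [31/3,12], descend [18, 23]
      N18 x:[20,31] y:[40/3,47/3] z:[25/3,32/3] -> miss, prune
      N23 x:[0,11] y:[31/3,35/3] z:[23/3,12] -> hit [31/3,11] leaf, test {P12(miss), P15(miss)}

order=[0, 6, 2, 5, 7, 20, 8, 19, 12, 4, 10, 1, 16, 13, 17, 18, 23]  |boxes|=17  |leaves|=3  hit=P5

== RESULT ==
3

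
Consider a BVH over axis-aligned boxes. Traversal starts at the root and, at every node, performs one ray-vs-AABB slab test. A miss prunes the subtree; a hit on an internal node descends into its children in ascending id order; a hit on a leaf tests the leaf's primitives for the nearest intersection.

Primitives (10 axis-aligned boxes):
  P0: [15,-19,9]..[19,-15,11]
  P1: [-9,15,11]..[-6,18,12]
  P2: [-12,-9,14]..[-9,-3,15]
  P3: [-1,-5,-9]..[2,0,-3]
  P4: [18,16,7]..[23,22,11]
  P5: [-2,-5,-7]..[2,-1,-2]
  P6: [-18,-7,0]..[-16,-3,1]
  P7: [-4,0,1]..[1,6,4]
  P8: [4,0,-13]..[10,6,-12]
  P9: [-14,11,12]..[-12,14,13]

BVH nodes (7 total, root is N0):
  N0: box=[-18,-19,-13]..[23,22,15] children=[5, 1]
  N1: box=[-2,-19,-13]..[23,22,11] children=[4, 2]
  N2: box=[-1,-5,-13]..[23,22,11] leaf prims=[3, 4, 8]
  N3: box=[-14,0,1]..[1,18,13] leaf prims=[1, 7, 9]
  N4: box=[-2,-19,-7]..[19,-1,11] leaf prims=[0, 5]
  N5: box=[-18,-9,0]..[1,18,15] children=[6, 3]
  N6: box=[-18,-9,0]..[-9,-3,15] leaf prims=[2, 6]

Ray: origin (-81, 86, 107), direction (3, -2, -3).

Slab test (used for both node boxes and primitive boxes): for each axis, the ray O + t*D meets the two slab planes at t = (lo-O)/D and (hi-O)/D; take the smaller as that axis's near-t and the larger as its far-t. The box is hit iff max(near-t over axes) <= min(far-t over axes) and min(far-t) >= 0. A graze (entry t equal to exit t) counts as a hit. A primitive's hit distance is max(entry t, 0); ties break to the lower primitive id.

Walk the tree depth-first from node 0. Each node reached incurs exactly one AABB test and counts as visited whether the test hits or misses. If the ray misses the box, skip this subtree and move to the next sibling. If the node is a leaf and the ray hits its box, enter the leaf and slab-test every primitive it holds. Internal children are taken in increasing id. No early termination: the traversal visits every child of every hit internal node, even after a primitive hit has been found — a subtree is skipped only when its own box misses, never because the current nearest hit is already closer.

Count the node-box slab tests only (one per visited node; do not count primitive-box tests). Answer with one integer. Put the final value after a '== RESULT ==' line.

Walk:
N0 x:[21,104/3] y:[32,105/2] z:[92/3,40] -> hit [32,104/3], descend [1, 5]
  N1 x:[79/3,104/3] y:[32,105/2] z:[32,40] -> hit [32,104/3], descend [2, 4]
    N2 x:[80/3,104/3] y:[32,91/2] z:[32,40] -> hit [32,104/3] leaf, test {P3(miss), P4@t=33, P8(miss)}
    N4 x:[79/3,100/3] y:[87/2,105/2] z:[32,38] -> miss, prune
  N5 x:[21,82/3] y:[34,95/2] z:[92/3,107/3] -> miss, prune

Summary -> nodes [0, 1, 2, 4, 5]; box-tests=5; leaf-entries=1; first=P4

== RESULT ==
5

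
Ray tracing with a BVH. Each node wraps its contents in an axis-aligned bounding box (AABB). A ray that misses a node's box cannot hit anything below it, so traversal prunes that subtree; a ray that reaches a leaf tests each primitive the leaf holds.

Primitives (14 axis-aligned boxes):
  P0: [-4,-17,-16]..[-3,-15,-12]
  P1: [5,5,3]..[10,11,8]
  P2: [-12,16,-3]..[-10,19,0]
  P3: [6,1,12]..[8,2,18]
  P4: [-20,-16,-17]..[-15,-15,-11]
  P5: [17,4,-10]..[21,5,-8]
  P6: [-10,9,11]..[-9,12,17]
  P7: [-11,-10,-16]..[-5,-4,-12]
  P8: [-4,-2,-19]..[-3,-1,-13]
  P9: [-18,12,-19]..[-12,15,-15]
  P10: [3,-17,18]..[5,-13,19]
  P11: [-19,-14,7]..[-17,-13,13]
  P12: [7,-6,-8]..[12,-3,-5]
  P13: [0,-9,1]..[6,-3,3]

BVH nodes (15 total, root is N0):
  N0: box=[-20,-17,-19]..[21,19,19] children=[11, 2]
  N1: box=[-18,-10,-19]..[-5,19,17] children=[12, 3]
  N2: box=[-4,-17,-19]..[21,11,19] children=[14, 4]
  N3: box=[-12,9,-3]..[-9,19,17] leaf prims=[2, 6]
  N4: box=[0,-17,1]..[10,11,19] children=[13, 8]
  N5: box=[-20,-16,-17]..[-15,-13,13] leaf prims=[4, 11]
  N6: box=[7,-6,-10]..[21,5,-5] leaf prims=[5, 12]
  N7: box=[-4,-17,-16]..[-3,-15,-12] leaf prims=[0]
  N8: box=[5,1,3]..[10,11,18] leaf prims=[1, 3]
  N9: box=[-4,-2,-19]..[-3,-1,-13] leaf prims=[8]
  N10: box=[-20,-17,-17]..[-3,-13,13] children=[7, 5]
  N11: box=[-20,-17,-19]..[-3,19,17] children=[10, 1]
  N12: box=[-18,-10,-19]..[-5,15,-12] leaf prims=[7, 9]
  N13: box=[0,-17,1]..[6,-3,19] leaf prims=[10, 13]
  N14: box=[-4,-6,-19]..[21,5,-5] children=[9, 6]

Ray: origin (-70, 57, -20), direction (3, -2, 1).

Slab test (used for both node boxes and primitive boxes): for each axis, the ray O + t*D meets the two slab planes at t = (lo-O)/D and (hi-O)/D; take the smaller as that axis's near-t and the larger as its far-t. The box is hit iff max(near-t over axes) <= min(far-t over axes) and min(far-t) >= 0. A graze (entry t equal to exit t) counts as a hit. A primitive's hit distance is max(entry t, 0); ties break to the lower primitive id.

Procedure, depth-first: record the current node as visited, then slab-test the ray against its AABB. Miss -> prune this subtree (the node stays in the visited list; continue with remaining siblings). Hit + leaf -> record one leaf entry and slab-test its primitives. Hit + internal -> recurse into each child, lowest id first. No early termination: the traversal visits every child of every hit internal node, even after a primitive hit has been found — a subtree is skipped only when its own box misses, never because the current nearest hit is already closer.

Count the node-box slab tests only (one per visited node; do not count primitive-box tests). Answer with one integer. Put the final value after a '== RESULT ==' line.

Walk:
N0 x:[50/3,91/3] y:[19,37] z:[1,39] -> hit [19,91/3], descend [2, 11]
  N2 x:[22,91/3] y:[23,37] z:[1,39] -> hit [23,91/3], descend [4, 14]
    N4 x:[70/3,80/3] y:[23,37] z:[21,39] -> hit [70/3,80/3], descend [8, 13]
      N8 x:[25,80/3] y:[23,28] z:[23,38] -> hit [25,80/3] leaf, test {P1@t=25, P3(miss)}
      N13 x:[70/3,76/3] y:[30,37] z:[21,39] -> miss, prune
    N14 x:[22,91/3] y:[26,63/2] z:[1,15] -> miss, prune
  N11 x:[50/3,67/3] y:[19,37] z:[1,37] -> hit [19,67/3], descend [1, 10]
    N1 x:[52/3,65/3] y:[19,67/2] z:[1,37] -> hit [19,65/3], descend [3, 12]
      N3 x:[58/3,61/3] y:[19,24] z:[17,37] -> hit [58/3,61/3] leaf, test {P2@t=58/3, P6(miss)}
      N12 x:[52/3,65/3] y:[21,67/2] z:[1,8] -> miss, prune
    N10 x:[50/3,67/3] y:[35,37] z:[3,33] -> miss, prune

11 AABB tests over nodes [0, 2, 4, 8, 13, 14, 11, 1, 3, 12, 10]; 2 leaves entered; closest P2.

== RESULT ==
11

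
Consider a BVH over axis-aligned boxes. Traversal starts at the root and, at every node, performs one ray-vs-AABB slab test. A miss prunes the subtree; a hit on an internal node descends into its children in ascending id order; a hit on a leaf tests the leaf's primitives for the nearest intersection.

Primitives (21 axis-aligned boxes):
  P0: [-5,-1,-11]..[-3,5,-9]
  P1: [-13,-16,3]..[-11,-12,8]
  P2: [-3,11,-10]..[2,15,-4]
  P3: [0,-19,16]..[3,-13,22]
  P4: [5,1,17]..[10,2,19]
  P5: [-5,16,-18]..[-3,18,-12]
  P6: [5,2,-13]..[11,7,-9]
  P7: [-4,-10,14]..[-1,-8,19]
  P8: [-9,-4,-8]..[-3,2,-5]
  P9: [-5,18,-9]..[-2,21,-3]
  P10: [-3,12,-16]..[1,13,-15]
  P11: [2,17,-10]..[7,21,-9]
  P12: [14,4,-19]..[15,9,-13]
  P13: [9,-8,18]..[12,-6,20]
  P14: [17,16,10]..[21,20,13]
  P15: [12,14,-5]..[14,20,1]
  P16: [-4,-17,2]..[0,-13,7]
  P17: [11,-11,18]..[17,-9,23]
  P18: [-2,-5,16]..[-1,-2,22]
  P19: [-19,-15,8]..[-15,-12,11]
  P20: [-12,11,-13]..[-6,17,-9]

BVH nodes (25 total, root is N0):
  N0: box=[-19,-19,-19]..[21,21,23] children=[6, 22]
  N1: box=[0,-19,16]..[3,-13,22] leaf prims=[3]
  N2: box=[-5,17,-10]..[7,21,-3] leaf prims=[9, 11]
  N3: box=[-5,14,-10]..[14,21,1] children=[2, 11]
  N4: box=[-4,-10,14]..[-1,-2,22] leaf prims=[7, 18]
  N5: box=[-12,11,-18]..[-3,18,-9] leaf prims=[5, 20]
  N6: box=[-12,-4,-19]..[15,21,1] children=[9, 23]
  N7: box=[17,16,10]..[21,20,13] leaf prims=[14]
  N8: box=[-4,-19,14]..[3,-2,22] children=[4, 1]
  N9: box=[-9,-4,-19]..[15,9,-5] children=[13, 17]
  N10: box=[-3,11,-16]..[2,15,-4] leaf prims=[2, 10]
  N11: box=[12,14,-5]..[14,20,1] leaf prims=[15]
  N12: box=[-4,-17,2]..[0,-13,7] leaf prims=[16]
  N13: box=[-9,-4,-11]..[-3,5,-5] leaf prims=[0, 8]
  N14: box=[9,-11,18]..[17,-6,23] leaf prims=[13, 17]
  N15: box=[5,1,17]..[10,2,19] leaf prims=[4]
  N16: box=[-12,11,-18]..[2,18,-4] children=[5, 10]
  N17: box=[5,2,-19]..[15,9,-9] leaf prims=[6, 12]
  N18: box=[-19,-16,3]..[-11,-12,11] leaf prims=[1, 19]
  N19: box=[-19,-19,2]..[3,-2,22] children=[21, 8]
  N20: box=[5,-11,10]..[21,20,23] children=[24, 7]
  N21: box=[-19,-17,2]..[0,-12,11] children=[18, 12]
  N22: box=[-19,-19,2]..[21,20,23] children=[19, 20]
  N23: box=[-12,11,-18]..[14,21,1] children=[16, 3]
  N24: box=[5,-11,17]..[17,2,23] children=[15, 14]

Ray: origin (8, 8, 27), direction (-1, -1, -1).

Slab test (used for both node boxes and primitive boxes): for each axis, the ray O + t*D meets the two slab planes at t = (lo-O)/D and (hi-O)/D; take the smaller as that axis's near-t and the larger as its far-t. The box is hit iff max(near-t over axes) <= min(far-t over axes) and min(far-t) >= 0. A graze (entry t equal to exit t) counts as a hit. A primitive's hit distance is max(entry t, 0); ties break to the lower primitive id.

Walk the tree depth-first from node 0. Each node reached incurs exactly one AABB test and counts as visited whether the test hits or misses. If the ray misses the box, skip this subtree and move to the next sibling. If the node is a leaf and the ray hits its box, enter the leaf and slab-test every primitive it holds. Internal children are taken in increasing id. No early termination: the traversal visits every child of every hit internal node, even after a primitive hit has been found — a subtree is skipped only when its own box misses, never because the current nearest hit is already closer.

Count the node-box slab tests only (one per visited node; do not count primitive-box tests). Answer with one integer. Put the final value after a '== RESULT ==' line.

Trace the traversal:
N0 x:[-13,27] y:[-13,27] z:[4,46] -> hit [4,27], descend [6, 22]
  N6 x:[-7,20] y:[-13,12] z:[26,46] -> miss, prune
  N22 x:[-13,27] y:[-12,27] z:[4,25] -> hit [4,25], descend [19, 20]
    N19 x:[5,27] y:[10,27] z:[5,25] -> hit [10,25], descend [8, 21]
      N8 x:[5,12] y:[10,27] z:[5,13] -> hit [10,12], descend [1, 4]
        N1 x:[5,8] y:[21,27] z:[5,11] -> miss, prune
        N4 x:[9,12] y:[10,18] z:[5,13] -> hit [10,12] leaf, test {P7(miss), P18@t=10}
      N21 x:[8,27] y:[20,25] z:[16,25] -> hit [20,25], descend [12, 18]
        N12 x:[8,12] y:[21,25] z:[20,25] -> miss, prune
        N18 x:[19,27] y:[20,24] z:[16,24] -> hit [20,24] leaf, test {P1@t=20, P19(miss)}
    N20 x:[-13,3] y:[-12,19] z:[4,17] -> miss, prune

Summary -> nodes [0, 6, 22, 19, 8, 1, 4, 21, 12, 18, 20]; box-tests=11; leaf-entries=2; first=P18

== RESULT ==
11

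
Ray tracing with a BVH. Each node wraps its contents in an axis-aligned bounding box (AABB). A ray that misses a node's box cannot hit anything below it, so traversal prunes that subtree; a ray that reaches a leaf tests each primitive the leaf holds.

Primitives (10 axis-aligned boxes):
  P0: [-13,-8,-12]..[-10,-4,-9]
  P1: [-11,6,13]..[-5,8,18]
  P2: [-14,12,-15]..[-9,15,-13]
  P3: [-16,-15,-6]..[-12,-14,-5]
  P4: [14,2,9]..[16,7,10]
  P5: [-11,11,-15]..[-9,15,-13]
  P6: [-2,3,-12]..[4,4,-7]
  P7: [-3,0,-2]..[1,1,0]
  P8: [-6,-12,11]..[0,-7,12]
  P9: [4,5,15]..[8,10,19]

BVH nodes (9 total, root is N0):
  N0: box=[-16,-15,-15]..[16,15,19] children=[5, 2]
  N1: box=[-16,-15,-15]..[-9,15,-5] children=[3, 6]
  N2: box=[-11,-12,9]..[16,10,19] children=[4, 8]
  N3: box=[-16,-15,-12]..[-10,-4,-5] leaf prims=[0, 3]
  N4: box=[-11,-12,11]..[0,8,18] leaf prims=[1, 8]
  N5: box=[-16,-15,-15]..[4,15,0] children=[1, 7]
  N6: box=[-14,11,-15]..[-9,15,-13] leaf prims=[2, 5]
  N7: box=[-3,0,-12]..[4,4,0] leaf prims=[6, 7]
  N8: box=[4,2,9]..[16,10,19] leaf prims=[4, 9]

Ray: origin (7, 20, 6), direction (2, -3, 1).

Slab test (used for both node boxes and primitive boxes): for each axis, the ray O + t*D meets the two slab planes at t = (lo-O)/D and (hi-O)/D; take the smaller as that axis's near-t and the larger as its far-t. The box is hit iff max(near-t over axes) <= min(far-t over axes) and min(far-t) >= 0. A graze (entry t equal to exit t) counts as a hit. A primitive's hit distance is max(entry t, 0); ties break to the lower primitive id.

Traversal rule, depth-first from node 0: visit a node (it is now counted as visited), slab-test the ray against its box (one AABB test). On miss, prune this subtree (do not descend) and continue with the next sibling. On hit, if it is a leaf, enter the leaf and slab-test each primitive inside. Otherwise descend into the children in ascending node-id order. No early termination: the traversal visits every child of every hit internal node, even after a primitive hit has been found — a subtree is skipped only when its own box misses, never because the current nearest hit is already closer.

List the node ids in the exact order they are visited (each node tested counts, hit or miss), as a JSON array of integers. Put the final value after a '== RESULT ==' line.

Trace the traversal:
N0 x:[-23/2,9/2] y:[5/3,35/3] z:[-21,13] -> hit [5/3,9/2], descend [2, 5]
  N2 x:[-9,9/2] y:[10/3,32/3] z:[3,13] -> hit [10/3,9/2], descend [4, 8]
    N4 x:[-9,-7/2] y:[4,32/3] z:[5,12] -> miss, prune
    N8 x:[-3/2,9/2] y:[10/3,6] z:[3,13] -> hit [10/3,9/2] leaf, test {P4(miss), P9(miss)}
  N5 x:[-23/2,-3/2] y:[5/3,35/3] z:[-21,-6] -> miss, prune

5 AABB tests over nodes [0, 2, 4, 8, 5]; 1 leaf entered; closest miss.

== RESULT ==
[0, 2, 4, 8, 5]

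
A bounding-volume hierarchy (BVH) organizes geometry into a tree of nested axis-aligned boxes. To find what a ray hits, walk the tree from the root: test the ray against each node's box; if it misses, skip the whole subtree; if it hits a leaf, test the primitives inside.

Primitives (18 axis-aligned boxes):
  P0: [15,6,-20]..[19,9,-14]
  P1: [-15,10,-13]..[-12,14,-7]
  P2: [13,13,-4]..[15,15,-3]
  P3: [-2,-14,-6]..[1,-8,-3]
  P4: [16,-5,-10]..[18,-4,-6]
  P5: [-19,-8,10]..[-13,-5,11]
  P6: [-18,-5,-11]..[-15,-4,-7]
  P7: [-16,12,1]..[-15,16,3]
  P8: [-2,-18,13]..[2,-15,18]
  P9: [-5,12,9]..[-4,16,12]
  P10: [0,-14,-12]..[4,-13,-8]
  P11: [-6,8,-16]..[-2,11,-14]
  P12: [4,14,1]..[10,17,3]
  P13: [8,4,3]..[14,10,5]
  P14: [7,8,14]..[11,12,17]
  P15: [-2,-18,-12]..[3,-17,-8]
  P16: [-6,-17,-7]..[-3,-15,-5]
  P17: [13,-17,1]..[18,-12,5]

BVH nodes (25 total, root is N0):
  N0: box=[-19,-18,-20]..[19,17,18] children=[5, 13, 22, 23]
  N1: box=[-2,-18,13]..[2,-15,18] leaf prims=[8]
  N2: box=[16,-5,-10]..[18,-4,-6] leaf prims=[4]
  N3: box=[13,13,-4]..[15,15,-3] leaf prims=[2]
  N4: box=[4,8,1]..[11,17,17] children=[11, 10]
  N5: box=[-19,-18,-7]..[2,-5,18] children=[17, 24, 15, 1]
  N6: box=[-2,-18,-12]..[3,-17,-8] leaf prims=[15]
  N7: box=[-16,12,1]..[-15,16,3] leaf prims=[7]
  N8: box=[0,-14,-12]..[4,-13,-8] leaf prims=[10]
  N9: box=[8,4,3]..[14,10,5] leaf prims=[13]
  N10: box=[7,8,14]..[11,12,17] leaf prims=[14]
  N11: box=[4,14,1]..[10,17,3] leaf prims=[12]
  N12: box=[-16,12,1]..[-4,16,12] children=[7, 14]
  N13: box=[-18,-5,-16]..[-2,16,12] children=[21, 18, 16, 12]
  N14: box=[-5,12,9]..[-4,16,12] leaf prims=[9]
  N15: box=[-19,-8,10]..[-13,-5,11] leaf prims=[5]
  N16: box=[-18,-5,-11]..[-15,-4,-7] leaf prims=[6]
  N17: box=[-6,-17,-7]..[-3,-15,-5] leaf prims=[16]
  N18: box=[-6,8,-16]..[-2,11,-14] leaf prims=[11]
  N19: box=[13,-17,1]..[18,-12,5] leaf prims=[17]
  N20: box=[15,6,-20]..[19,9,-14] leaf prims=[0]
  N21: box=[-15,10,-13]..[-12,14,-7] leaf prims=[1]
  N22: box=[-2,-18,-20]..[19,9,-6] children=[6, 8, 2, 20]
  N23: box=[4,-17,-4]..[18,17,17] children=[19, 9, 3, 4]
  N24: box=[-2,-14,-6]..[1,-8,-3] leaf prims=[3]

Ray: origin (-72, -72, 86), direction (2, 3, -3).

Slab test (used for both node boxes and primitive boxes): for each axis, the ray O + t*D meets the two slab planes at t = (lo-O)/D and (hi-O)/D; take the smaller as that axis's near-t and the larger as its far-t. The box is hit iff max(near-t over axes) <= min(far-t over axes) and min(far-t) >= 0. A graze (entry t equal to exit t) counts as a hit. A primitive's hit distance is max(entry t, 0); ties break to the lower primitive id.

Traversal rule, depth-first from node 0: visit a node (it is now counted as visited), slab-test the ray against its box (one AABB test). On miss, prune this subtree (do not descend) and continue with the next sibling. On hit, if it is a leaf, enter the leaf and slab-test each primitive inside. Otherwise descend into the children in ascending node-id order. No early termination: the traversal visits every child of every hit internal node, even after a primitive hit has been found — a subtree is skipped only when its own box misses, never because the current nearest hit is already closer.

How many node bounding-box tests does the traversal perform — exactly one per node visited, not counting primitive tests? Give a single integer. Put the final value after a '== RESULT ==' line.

Traverse from the root:
N0 x:[53/2,91/2] y:[18,89/3] z:[68/3,106/3] -> hit [53/2,89/3], descend [5, 13, 22, 23]
  N5 x:[53/2,37] y:[18,67/3] z:[68/3,31] -> miss, prune
  N13 x:[27,35] y:[67/3,88/3] z:[74/3,34] -> hit [27,88/3], descend [12, 16, 18, 21]
    N12 x:[28,34] y:[28,88/3] z:[74/3,85/3] -> hit [28,85/3], descend [7, 14]
      N7 x:[28,57/2] y:[28,88/3] z:[83/3,85/3] -> hit [28,85/3] leaf, test {P7@t=28}
      N14 x:[67/2,34] y:[28,88/3] z:[74/3,77/3] -> miss, prune
    N16 x:[27,57/2] y:[67/3,68/3] z:[31,97/3] -> miss, prune
    N18 x:[33,35] y:[80/3,83/3] z:[100/3,34] -> miss, prune
    N21 x:[57/2,30] y:[82/3,86/3] z:[31,33] -> miss, prune
  N22 x:[35,91/2] y:[18,27] z:[92/3,106/3] -> miss, prune
  N23 x:[38,45] y:[55/3,89/3] z:[23,30] -> miss, prune

Visited [0, 5, 13, 12, 7, 14, 16, 18, 21, 22, 23]. Tests: 11 box, 1 leaf. Nearest: P7.

== RESULT ==
11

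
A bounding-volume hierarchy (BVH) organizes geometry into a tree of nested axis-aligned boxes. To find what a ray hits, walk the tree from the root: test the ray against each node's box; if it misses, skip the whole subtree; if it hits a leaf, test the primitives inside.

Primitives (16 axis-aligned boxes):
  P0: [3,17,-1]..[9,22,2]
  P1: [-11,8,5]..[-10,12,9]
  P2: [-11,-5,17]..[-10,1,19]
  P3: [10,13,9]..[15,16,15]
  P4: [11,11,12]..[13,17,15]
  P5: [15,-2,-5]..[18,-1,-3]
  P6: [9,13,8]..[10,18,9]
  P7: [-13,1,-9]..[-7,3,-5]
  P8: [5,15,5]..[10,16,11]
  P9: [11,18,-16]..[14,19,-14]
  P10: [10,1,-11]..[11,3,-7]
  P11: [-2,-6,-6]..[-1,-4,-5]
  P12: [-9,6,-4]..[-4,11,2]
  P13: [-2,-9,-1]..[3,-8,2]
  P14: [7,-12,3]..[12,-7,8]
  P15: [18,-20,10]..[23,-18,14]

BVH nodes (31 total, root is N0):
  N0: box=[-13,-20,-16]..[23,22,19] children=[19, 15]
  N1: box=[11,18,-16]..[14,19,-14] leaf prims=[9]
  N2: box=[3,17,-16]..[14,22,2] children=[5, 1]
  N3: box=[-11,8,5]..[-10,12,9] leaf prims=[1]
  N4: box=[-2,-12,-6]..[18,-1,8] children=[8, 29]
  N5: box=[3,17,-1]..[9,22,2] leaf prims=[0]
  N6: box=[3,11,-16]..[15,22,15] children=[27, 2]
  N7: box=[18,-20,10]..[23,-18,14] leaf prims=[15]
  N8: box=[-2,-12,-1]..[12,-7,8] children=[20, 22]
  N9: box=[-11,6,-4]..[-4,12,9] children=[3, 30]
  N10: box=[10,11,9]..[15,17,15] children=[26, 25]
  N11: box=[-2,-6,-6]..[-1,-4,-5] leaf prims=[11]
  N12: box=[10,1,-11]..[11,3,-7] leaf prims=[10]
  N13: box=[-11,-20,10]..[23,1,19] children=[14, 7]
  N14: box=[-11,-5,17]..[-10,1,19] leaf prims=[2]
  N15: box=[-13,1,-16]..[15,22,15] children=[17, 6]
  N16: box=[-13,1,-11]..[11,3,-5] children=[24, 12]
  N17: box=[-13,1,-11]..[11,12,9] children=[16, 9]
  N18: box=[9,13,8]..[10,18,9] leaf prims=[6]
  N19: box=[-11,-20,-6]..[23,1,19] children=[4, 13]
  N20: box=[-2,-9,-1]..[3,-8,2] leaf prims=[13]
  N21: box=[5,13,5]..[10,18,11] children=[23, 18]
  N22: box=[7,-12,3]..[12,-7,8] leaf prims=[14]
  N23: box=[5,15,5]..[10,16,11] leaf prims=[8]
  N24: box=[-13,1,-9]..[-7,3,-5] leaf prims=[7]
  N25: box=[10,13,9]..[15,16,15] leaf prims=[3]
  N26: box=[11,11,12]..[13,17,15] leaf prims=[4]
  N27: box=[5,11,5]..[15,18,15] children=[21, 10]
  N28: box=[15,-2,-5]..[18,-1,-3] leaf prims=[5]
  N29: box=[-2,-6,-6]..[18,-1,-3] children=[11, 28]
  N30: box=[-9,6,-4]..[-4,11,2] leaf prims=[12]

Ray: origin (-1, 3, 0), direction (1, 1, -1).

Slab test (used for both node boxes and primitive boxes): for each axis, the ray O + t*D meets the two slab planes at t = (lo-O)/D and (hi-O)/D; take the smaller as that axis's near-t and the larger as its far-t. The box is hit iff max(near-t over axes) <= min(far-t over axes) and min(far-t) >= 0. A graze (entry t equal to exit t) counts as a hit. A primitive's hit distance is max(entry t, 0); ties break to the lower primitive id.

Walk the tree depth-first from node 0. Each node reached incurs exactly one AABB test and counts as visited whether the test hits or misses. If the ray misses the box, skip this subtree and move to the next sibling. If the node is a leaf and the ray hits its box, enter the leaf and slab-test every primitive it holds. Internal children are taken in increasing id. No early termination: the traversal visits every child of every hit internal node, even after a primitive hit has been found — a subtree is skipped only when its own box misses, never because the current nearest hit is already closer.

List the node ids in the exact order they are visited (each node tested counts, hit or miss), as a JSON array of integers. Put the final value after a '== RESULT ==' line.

Traverse from the root:
N0 x:[-12,24] y:[-23,19] z:[-19,16] -> hit [-12,16], descend [15, 19]
  N15 x:[-12,16] y:[-2,19] z:[-15,16] -> hit [-2,16], descend [6, 17]
    N6 x:[4,16] y:[8,19] z:[-15,16] -> hit [8,16], descend [2, 27]
      N2 x:[4,15] y:[14,19] z:[-2,16] -> hit [14,15], descend [1, 5]
        N1 x:[12,15] y:[15,16] z:[14,16] -> hit [15,15] leaf, test {P9@t=15}
        N5 x:[4,10] y:[14,19] z:[-2,1] -> miss, prune
      N27 x:[6,16] y:[8,15] z:[-15,-5] -> miss, prune
    N17 x:[-12,12] y:[-2,9] z:[-9,11] -> hit [-2,9], descend [9, 16]
      N9 x:[-10,-3] y:[3,9] z:[-9,4] -> miss, prune
      N16 x:[-12,12] y:[-2,0] z:[5,11] -> miss, prune
  N19 x:[-10,24] y:[-23,-2] z:[-19,6] -> miss, prune

11 AABB tests over nodes [0, 15, 6, 2, 1, 5, 27, 17, 9, 16, 19]; 1 leaf entered; closest P9.

== RESULT ==
[0, 15, 6, 2, 1, 5, 27, 17, 9, 16, 19]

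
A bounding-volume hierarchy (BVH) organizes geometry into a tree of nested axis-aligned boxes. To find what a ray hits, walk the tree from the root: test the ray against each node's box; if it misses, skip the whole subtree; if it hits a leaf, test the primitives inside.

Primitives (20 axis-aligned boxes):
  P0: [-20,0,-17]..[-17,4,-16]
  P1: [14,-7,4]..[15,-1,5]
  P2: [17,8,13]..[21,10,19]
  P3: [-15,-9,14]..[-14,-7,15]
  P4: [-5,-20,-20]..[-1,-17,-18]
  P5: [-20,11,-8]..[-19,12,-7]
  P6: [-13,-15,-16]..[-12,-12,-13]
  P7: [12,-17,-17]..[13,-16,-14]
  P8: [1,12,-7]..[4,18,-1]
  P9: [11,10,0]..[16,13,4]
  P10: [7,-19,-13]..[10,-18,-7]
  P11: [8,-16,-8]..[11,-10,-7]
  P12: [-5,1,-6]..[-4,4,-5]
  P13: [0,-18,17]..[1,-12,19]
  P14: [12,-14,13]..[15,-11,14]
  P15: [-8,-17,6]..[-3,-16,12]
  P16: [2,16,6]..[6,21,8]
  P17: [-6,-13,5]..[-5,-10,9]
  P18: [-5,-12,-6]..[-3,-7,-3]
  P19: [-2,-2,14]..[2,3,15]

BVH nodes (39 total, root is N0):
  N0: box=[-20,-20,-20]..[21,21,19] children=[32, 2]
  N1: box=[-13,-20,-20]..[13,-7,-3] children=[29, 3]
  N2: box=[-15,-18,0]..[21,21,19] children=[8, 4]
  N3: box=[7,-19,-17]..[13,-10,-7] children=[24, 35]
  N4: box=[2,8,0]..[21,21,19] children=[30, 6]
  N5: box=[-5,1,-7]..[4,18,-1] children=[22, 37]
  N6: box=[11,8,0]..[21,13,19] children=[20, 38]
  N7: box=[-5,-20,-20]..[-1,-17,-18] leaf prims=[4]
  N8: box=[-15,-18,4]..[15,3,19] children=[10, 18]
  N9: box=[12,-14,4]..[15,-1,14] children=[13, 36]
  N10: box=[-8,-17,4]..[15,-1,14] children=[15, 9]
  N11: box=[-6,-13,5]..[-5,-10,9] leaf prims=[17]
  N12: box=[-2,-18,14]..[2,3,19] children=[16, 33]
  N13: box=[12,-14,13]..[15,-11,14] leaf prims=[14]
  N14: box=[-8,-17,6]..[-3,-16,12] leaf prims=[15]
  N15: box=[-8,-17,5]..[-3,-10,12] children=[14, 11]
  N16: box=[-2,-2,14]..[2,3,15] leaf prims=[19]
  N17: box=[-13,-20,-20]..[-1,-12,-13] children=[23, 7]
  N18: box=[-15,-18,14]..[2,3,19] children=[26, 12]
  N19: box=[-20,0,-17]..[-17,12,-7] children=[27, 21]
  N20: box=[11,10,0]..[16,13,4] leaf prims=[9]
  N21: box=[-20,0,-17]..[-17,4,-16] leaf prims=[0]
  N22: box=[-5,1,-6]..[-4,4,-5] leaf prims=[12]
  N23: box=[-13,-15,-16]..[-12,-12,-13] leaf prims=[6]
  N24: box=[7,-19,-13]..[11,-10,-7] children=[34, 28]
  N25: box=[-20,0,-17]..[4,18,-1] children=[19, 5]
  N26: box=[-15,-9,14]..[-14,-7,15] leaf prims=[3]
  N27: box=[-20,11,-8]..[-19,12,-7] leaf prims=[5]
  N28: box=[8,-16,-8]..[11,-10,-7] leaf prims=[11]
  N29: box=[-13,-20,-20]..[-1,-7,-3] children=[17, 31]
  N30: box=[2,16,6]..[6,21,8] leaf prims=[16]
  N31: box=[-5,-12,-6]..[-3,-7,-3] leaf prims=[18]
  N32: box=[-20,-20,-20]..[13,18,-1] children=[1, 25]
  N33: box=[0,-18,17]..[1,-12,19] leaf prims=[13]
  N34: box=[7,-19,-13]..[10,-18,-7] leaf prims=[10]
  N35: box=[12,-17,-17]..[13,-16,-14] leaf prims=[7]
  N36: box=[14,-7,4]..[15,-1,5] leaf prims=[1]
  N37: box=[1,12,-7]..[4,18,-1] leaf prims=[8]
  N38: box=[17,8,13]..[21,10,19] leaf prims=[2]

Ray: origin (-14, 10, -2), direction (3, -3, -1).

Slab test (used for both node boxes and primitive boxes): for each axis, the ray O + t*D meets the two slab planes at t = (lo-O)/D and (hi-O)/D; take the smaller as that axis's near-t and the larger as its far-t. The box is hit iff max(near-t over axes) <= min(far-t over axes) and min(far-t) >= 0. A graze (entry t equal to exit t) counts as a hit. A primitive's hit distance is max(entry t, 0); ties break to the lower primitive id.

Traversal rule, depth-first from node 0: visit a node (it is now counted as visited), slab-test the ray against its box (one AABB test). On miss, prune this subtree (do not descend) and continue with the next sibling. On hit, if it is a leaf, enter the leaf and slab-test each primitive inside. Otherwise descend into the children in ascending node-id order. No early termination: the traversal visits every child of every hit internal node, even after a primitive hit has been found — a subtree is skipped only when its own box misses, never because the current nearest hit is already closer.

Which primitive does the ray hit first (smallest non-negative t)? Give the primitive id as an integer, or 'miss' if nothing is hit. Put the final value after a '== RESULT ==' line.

Trace the traversal:
N0 x:[-2,35/3] y:[-11/3,10] z:[-21,18] -> hit [-2,10], descend [2, 32]
  N2 x:[-1/3,35/3] y:[-11/3,28/3] z:[-21,-2] -> miss, prune
  N32 x:[-2,9] y:[-8/3,10] z:[-1,18] -> hit [-1,9], descend [1, 25]
    N1 x:[1/3,9] y:[17/3,10] z:[1,18] -> hit [17/3,9], descend [3, 29]
      N3 x:[7,9] y:[20/3,29/3] z:[5,15] -> hit [7,9], descend [24, 35]
        N24 x:[7,25/3] y:[20/3,29/3] z:[5,11] -> hit [7,25/3], descend [28, 34]
          N28 x:[22/3,25/3] y:[20/3,26/3] z:[5,6] -> miss, prune
          N34 x:[7,8] y:[28/3,29/3] z:[5,11] -> miss, prune
        N35 x:[26/3,9] y:[26/3,9] z:[12,15] -> miss, prune
      N29 x:[1/3,13/3] y:[17/3,10] z:[1,18] -> miss, prune
    N25 x:[-2,6] y:[-8/3,10/3] z:[-1,15] -> hit [-1,10/3], descend [5, 19]
      N5 x:[3,6] y:[-8/3,3] z:[-1,5] -> hit [3,3], descend [22, 37]
        N22 x:[3,10/3] y:[2,3] z:[3,4] -> hit [3,3] leaf, test {P12@t=3}
        N37 x:[5,6] y:[-8/3,-2/3] z:[-1,5] -> miss, prune
      N19 x:[-2,-1] y:[-2/3,10/3] z:[5,15] -> miss, prune

Summary -> nodes [0, 2, 32, 1, 3, 24, 28, 34, 35, 29, 25, 5, 22, 37, 19]; box-tests=15; leaf-entries=1; first=P12

== RESULT ==
12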